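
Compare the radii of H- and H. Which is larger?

Forming H- adds 1 electron to H. More electron–electron repulsion in the same shell, with unchanged nuclear charge, lets the cloud expand.
An anion is larger than its parent atom: H- > H.

H-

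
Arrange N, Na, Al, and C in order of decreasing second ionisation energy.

Na > N > C > Al

Consider each +1 ion: N⁺ still has 4 valence electrons; Na⁺ is the bare [Ne] core; Al⁺ still has 2 valence electrons; C⁺ still has 3 valence electrons.
Breaking into a closed-shell core is much more expensive than removing a leftover valence electron — Na has the largest IE_2 here.
Valence configurations: N⁺ [He]2s²2p², Al⁺ [Ne]3s², C⁺ [He]2s²2p¹.
The numbers (kJ/mol): N 2856, Na 4562, Al 1817, C 2353.
Hence IE_2: Al < C < N < Na.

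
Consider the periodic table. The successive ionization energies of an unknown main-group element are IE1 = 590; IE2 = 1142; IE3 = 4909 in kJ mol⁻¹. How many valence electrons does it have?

Look for the largest jump between consecutive ionization energies: IE3/IE2 ≈ 4.3, far larger than any earlier ratio.
That jump marks the point where a core electron is being removed. So the atom has 2 valence electrons.

2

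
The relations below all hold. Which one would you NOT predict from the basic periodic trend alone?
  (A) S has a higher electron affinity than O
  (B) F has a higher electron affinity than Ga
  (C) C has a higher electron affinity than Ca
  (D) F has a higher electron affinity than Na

The general trend: electron affinity increases across a period and decreases down a group.
(A) S (period 3, group 16) vs O (period 2, group 16): the stated order contradicts the simple trend.
(B) F (period 2, group 17) vs Ga (period 4, group 13): the stated order agrees with the simple trend.
(C) C (period 2, group 14) vs Ca (period 4, group 2): the stated order agrees with the simple trend.
(D) F (period 2, group 17) vs Na (period 3, group 1): the stated order agrees with the simple trend.
The exception is (A): the compact 2p subshell of O repels the added electron more than S's larger 3p does.

(A)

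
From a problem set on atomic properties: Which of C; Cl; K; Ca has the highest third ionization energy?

Ca

After 2 electrons have been removed, what remains? C²⁺ still has 2 valence electrons; Cl²⁺ still has 5 valence electrons; K²⁺ is already 1 electron into the core; Ca²⁺ is the bare [Ar] core.
Usually core removal costs more than valence removal, but here the competition is close: a tightly held n=2 valence electron can cost more to remove than an n=3 core electron, so the actual values have to decide it.
Valence configurations: C²⁺ [He]2s², Cl²⁺ [Ne]3s²3p³.
Approximate IE_3 values (kJ/mol): C 4620, Cl 3822, K 4420, Ca 4912.
So the third ionization energies run Cl < K < C < Ca.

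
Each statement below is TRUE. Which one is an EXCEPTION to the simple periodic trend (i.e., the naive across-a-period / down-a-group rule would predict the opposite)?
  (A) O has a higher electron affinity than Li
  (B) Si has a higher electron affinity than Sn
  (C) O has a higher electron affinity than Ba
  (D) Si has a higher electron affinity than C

(D)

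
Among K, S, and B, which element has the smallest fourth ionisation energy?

S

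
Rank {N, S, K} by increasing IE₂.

S, N, K

IE_2 is the cost of taking one more electron from the +1 cation: N⁺ still has 4 valence electrons; S⁺ still has 5 valence electrons; K⁺ is the bare [Ar] core.
Pulling an electron out of a noble-gas core costs far more than removing a remaining valence electron, so K sits at the high end of IE_2.
Valence configurations: N⁺ [He]2s²2p², S⁺ [Ne]3s²3p³.
Tabulated IE_2 (kJ/mol): N 2856, S 2252, K 3052.
So the second ionization energies run S < N < K.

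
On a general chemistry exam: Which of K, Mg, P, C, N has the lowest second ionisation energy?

Mg

Consider each +1 ion: K⁺ is the bare [Ar] core; Mg⁺ still has 1 valence electron; P⁺ still has 4 valence electrons; C⁺ still has 3 valence electrons; N⁺ still has 4 valence electrons.
Breaking into a closed-shell core is much more expensive than removing a leftover valence electron — K has the largest IE_2 here.
Valence configurations: Mg⁺ [Ne]3s¹, P⁺ [Ne]3s²3p², C⁺ [He]2s²2p¹, N⁺ [He]2s²2p².
The numbers (kJ/mol): K 3052, Mg 1451, P 1907, C 2353, N 2856.
Putting it together, IE_2: Mg < P < C < N < K.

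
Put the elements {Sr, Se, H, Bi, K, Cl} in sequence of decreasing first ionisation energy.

H > Cl > Se > Bi > Sr > K

H is in period 1, group 1; Cl is in period 3, group 17; K is in period 4, group 1; Se is in period 4, group 16; Sr is in period 5, group 2; Bi is in period 6, group 15.
Across a period the outer electron is held more tightly (higher IE₁); down a group it sits in a higher shell, more shielded, and comes off more easily.
These span different periods and groups, so the two trends combine.
Sr > K: period and group pull opposite ways; the across-period shift dominates (550 vs 419 kJ/mol).
Bi > Sr: period and group pull opposite ways; the across-period shift dominates (703 vs 550 kJ/mol).
Se > Bi: both effects reinforce here, so Se is clearly the higher of the two.
Cl > Se: relative to Se, both the across-period and down-group shifts push Cl's first ionization energy up.
H > Cl: the two effects oppose for this pair; the down-group effect wins (1312 vs 1251 kJ/mol).
Approximate values (kJ/mol): H 1312, Cl 1251, K 419, Se 941, Sr 550, Bi 703.
So from highest to lowest: H > Cl > Se > Bi > Sr > K.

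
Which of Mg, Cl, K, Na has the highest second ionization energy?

After 1 electron has been removed, what remains? Mg⁺ still has 1 valence electron; Cl⁺ still has 6 valence electrons; K⁺ is the bare [Ar] core; Na⁺ is the bare [Ne] core.
Core electrons are held far more tightly than valence electrons, so K and Na top the IE_2 order.
Valence configurations: Mg⁺ [Ne]3s¹, Cl⁺ [Ne]3s²3p⁴.
The numbers (kJ/mol): Mg 1451, Cl 2298, K 3052, Na 4562.
Overall IE_2 order: Mg < Cl < K < Na.

Na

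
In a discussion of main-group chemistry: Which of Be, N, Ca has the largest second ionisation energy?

N

IE_2 is the cost of taking one more electron from the +1 cation: Be⁺ still has 1 valence electron; N⁺ still has 4 valence electrons; Ca⁺ still has 1 valence electron.
All are still removing valence electrons, so compare the +1 ions as you would atoms: IE_2 generally rises across a period (higher Z_eff) and falls down a group (larger shell), subject to the usual subshell exceptions.
Valence configurations: Be⁺ [He]2s¹, N⁺ [He]2s²2p², Ca⁺ [Ar]4s¹.
Tabulated IE_2 (kJ/mol): Be 1757, N 2856, Ca 1145.
So the second ionization energies run Ca < Be < N.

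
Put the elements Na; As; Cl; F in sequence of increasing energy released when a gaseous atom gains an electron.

Na < As < F < Cl

F is in period 2, group 17; Na is in period 3, group 1; Cl is in period 3, group 17; As is in period 4, group 15.
Adding an electron releases more energy for atoms nearer the top right (short of the noble gases).
These span different periods and groups, so the two trends combine.
As > Na: period and group pull opposite ways; the across-period shift dominates (78 vs 53 kJ/mol).
F > As: both effects reinforce here, so F is clearly the higher of the two.
Cl > F: this pair runs against the simple trend — see the exception note.
Note the exception: Cl has a higher electron affinity than F, contrary to the simple trend — F's small 2p subshell makes the incoming electron feel strong e⁻–e⁻ repulsion, so Cl actually releases more energy on gaining an electron.
For reference (kJ/mol): F 328, Na 53, Cl 349, As 78.
So from lowest to highest: Na < As < F < Cl.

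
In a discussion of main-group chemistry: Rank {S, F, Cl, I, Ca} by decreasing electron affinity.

F is in period 2, group 17; S is in period 3, group 16; Cl is in period 3, group 17; Ca is in period 4, group 2; I is in period 5, group 17.
Atoms with high Z_eff and room in the valence shell (especially the halogens) have the most exothermic electron affinities.
Here both period and group differ, so the two effects have to be weighed against each other.
S > Ca: both effects reinforce here, so S is clearly the higher of the two.
I > S: the two effects oppose for this pair; the across-period effect wins (295 vs 200 kJ/mol).
F > I: F sits above I in group 17, so the down-group effect alone puts F higher.
Cl > F: this pair runs against the simple trend — see the exception note.
Note the exception: Cl has a higher electron affinity than F, contrary to the simple trend — F's small 2p subshell makes the incoming electron feel strong e⁻–e⁻ repulsion, so Cl actually releases more energy on gaining an electron.
Approximate values (kJ/mol): F 328, S 200, Cl 349, Ca 2, I 295.
So from highest to lowest: Cl > F > I > S > Ca.

Cl > F > I > S > Ca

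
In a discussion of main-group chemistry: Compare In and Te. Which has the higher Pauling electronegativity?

Te

Atoms toward the upper right of the periodic table pull bonding electrons most strongly.
All lie in period 5, so electronegativity increases left to right.
So Te has the higher Pauling electronegativity (Te > In).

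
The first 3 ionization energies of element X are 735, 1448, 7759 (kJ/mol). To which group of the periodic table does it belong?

Group 2

Look for the largest jump between consecutive ionization energies: IE3/IE2 ≈ 5.4, far larger than any earlier ratio.
That jump marks the point where a core electron is being removed. So the atom has 2 valence electrons.
A main-group element with 2 valence electrons is in group 2.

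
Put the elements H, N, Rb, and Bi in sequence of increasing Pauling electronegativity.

Rb, Bi, H, N

H is in period 1, group 1; N is in period 2, group 15; Rb is in period 5, group 1; Bi is in period 6, group 15.
Smaller atoms with higher effective nuclear charge are more electronegative.
Neither a single period nor a single group — weigh both effects.
Bi > Rb: the two effects oppose for this pair; the across-period effect wins (2.02 vs 0.82).
H > Bi: period and group pull opposite ways; the down-group shift dominates (2.20 vs 2.02).
N > H: period and group pull opposite ways; the across-period shift dominates (3.04 vs 2.20).
Approximate values (Pauling): H 2.20, N 3.04, Rb 0.82, Bi 2.02.
So from lowest to highest: Rb < Bi < H < N.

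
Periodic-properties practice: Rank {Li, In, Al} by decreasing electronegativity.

Li is in period 2, group 1; Al is in period 3, group 13; In is in period 5, group 13.
Electronegativity increases across a period and decreases down a group, tracking effective nuclear charge and atomic size.
These span different periods and groups, so the two trends combine.
Al > Li: the two effects oppose for this pair; the across-period effect wins (1.61 vs 0.98).
In > Al: this pair runs against the simple trend — see the exception note.
Note the exception: In has a higher electronegativity than Al, contrary to the simple trend — poor shielding by filled d (and f) subshells raises the heavier element's effective nuclear charge more than the simple down-group trend predicts.
Tabulated electronegativity (Pauling): Li 0.98, Al 1.61, In 1.78.
So from highest to lowest: In > Al > Li.

In > Al > Li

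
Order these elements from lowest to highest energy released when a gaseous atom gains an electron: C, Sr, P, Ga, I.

C is in period 2, group 14; P is in period 3, group 15; Ga is in period 4, group 13; Sr is in period 5, group 2; I is in period 5, group 17.
Adding an electron releases more energy for atoms nearer the top right (short of the noble gases).
Here both period and group differ, so the two effects have to be weighed against each other.
Ga > Sr: relative to Sr, both the across-period and down-group shifts push Ga's electron affinity up.
P > Ga: relative to Ga, both the across-period and down-group shifts push P's electron affinity up.
C > P: period and group pull opposite ways; the down-group shift dominates (122 vs 72 kJ/mol).
I > C: the two effects oppose for this pair; the across-period effect wins (295 vs 122 kJ/mol).
Tabulated electron affinity (kJ/mol): C 122, P 72, Ga 29, Sr 5, I 295.
So from lowest to highest: Sr < Ga < P < C < I.

Sr < Ga < P < C < I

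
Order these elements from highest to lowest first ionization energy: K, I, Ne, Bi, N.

Ne, N, I, Bi, K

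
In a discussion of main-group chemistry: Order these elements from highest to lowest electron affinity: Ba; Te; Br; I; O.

Br > I > Te > O > Ba

Adding an electron releases more energy for atoms nearer the top right (short of the noble gases).
Neither a single period nor a single group — weigh both effects.
O > Ba: relative to Ba, both the across-period and down-group shifts push O's electron affinity up.
Te > O: this pair runs against the simple trend — see the exception note.
I > Te: both are in period 5; the period trend gives I the larger value.
Br > I: Br sits above I in group 17, so the down-group effect alone puts Br higher.
Note the exception: Te has a higher electron affinity than O, contrary to the simple trend — O's compact 2p subshell gives strong electron–electron repulsion on the added electron.
For reference (kJ/mol): O 141, Br 325, Te 190, I 295, Ba 14.
So from highest to lowest: Br > I > Te > O > Ba.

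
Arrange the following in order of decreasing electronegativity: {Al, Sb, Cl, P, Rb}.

Cl > P > Sb > Al > Rb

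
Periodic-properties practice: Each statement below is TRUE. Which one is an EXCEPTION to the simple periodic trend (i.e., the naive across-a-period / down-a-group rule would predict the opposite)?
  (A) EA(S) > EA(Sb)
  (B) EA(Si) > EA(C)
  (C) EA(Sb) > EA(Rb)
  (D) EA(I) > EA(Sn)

The general trend: electron affinity increases across a period and decreases down a group.
(A) S (period 3, group 16) vs Sb (period 5, group 15): the stated order agrees with the simple trend.
(B) Si (period 3, group 14) vs C (period 2, group 14): the stated order contradicts the simple trend.
(C) Sb (period 5, group 15) vs Rb (period 5, group 1): the stated order agrees with the simple trend.
(D) I (period 5, group 17) vs Sn (period 5, group 14): the stated order agrees with the simple trend.
The exception is (B): Si's larger, more diffuse 3p orbitals accept an added electron slightly more readily than C's compact 2p.

(B)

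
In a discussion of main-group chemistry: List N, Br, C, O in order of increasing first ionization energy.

C < Br < O < N

C is in period 2, group 14; N is in period 2, group 15; O is in period 2, group 16; Br is in period 4, group 17.
Removing the outermost electron gets harder across a period and easier down a group.
Neither a single period nor a single group — weigh both effects.
Br > C: period and group pull opposite ways; the across-period shift dominates (1140 vs 1086 kJ/mol).
O > Br: period and group pull opposite ways; the down-group shift dominates (1314 vs 1140 kJ/mol).
N > O: this pair runs against the simple trend — see the exception note.
Note the exception: N has a higher first ionization energy than O, contrary to the simple trend — pairing an electron in O's 2p⁴ costs repulsion energy, so O ionizes more easily than half-filled N (2p³).
Approximate values (kJ/mol): C 1086, N 1402, O 1314, Br 1140.
So from lowest to highest: C < Br < O < N.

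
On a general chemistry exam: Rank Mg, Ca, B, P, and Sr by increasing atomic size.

B < P < Mg < Ca < Sr

B is in period 2, group 13; Mg is in period 3, group 2; P is in period 3, group 15; Ca is in period 4, group 2; Sr is in period 5, group 2.
Radius decreases left→right (rising Z_eff, same n) and increases top→bottom (higher n).
Here both period and group differ, so the two effects have to be weighed against each other.
P > B: period and group pull opposite ways; the down-group shift dominates (111 vs 85 pm).
Mg > P: both are in period 3; the period trend gives Mg the larger value.
Ca > Mg: they share group 2; the group trend gives Ca the larger value.
Sr > Ca: Sr sits below Ca in group 2, so the down-group effect alone puts Sr larger.
Tabulated atomic radius (pm): B 85, Mg 139, P 111, Ca 171, Sr 185.
So from smallest to largest: B < P < Mg < Ca < Sr.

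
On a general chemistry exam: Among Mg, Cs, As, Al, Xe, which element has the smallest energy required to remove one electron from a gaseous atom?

Across a period the outer electron is held more tightly (higher IE₁); down a group it sits in a higher shell, more shielded, and comes off more easily.
Neither a single period nor a single group — weigh both effects.
Al > Cs: relative to Cs, both the across-period and down-group shifts push Al's first ionization energy up.
Mg > Al: this pair runs against the simple trend — see the exception note.
As > Mg: the two effects oppose for this pair; the across-period effect wins (947 vs 738 kJ/mol).
Xe > As: period and group pull opposite ways; the across-period shift dominates (1170 vs 947 kJ/mol).
Note the exception: Mg has a higher first ionization energy than Al, contrary to the simple trend — Al's single 3p electron is easier to remove than one from Mg's filled 3s².
Tabulated first ionization energy (kJ/mol): Mg 738, Al 578, As 947, Xe 1170, Cs 376.
The smallest energy required to remove one electron from a gaseous atom among these belongs to Cs.

Cs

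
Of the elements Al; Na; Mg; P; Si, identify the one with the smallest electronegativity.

Na is in period 3, group 1; Mg is in period 3, group 2; Al is in period 3, group 13; Si is in period 3, group 14; P is in period 3, group 15.
Atoms toward the upper right of the periodic table pull bonding electrons most strongly.
All lie in period 3, so electronegativity increases left to right.
The smallest electronegativity among these belongs to Na.

Na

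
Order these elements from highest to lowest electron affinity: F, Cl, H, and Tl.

Cl, F, H, Tl

H is in period 1, group 1; F is in period 2, group 17; Cl is in period 3, group 17; Tl is in period 6, group 13.
Atoms with high Z_eff and room in the valence shell (especially the halogens) have the most exothermic electron affinities.
Neither a single period nor a single group — weigh both effects.
H > Tl: period and group pull opposite ways; the down-group shift dominates (73 vs 19 kJ/mol).
F > H: the two effects oppose for this pair; the across-period effect wins (328 vs 73 kJ/mol).
Cl > F: this pair runs against the simple trend — see the exception note.
Note the exception: Cl has a higher electron affinity than F, contrary to the simple trend — F's small 2p subshell makes the incoming electron feel strong e⁻–e⁻ repulsion, so Cl actually releases more energy on gaining an electron.
Tabulated electron affinity (kJ/mol): H 73, F 328, Cl 349, Tl 19.
So from highest to lowest: Cl > F > H > Tl.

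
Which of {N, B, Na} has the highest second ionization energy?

IE_2 is the cost of taking one more electron from the +1 cation: N⁺ still has 4 valence electrons; B⁺ still has 2 valence electrons; Na⁺ is the bare [Ne] core.
Pulling an electron out of a noble-gas core costs far more than removing a remaining valence electron, so Na sits at the high end of IE_2.
Valence configurations: N⁺ [He]2s²2p², B⁺ [He]2s².
Approximate IE_2 values (kJ/mol): N 2856, B 2427, Na 4562.
Hence IE_2: B < N < Na.

Na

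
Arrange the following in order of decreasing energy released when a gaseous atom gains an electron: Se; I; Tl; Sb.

I > Se > Sb > Tl

Adding an electron releases more energy for atoms nearer the top right (short of the noble gases).
These span different periods and groups, so the two trends combine.
Sb > Tl: relative to Tl, both the across-period and down-group shifts push Sb's electron affinity up.
Se > Sb: both effects reinforce here, so Se is clearly the higher of the two.
I > Se: period and group pull opposite ways; the across-period shift dominates (295 vs 195 kJ/mol).
Tabulated electron affinity (kJ/mol): Se 195, Sb 103, I 295, Tl 19.
So from highest to lowest: I > Se > Sb > Tl.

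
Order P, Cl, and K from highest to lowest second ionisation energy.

Consider each +1 ion: P⁺ still has 4 valence electrons; Cl⁺ still has 6 valence electrons; K⁺ is the bare [Ar] core.
Breaking into a closed-shell core is much more expensive than removing a leftover valence electron — K has the largest IE_2 here.
Valence configurations: P⁺ [Ne]3s²3p², Cl⁺ [Ne]3s²3p⁴.
Approximate IE_2 values (kJ/mol): P 1907, Cl 2298, K 3052.
Putting it together, IE_2: P < Cl < K.

K > Cl > P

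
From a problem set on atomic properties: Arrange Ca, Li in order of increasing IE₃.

Ca, Li

IE_3 is the cost of taking one more electron from the +2 cation: Ca²⁺ is the bare [Ar] core; Li²⁺ is already 1 electron into the core.
All of these are removing an electron from a noble-gas core or deeper; the smaller core (lower principal quantum number) is held far more tightly, and within a period the higher nuclear charge binds the same core more tightly.
Tabulated IE_3 (kJ/mol): Ca 4912, Li 11815.
So the third ionization energies run Ca < Li.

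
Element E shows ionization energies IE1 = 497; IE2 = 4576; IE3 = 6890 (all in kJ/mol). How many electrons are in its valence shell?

1

Look for the largest jump between consecutive ionization energies: IE2/IE1 ≈ 9.2, far larger than any earlier ratio.
That jump marks the point where a core electron is being removed. So the atom has 1 valence electron.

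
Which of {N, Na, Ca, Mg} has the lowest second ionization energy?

Ca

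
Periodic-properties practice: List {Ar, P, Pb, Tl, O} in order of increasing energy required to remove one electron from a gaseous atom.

O is in period 2, group 16; P is in period 3, group 15; Ar is in period 3, group 18; Tl is in period 6, group 13; Pb is in period 6, group 14.
Removing the outermost electron gets harder across a period and easier down a group.
Here both period and group differ, so the two effects have to be weighed against each other.
Pb > Tl: both are in period 6; the period trend gives Pb the larger value.
P > Pb: both effects reinforce here, so P is clearly the higher of the two.
O > P: both effects reinforce here, so O is clearly the higher of the two.
Ar > O: period and group pull opposite ways; the across-period shift dominates (1521 vs 1314 kJ/mol).
Tabulated first ionization energy (kJ/mol): O 1314, P 1012, Ar 1521, Tl 589, Pb 716.
So from lowest to highest: Tl < Pb < P < O < Ar.

Tl < Pb < P < O < Ar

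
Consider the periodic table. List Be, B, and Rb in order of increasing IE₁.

IE₁ increases left→right with effective nuclear charge and decreases top→bottom as the valence shell moves farther out.
Neither a single period nor a single group — weigh both effects.
B > Rb: both effects reinforce here, so B is clearly the higher of the two.
Be > B: this pair runs against the simple trend — see the exception note.
Note the exception: Be has a higher first ionization energy than B, contrary to the simple trend — removing B's lone 2p electron is easier than breaking Be's filled 2s².
Tabulated first ionization energy (kJ/mol): Be 900, B 801, Rb 403.
So from lowest to highest: Rb < B < Be.

Rb < B < Be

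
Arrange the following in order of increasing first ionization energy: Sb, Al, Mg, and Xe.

Al, Mg, Sb, Xe

First ionization energy rises across a period (greater Z_eff holds electrons more tightly) and falls down a group (valence electrons are farther from the nucleus).
Here both period and group differ, so the two effects have to be weighed against each other.
Mg > Al: this pair runs against the simple trend — see the exception note.
Sb > Mg: period and group pull opposite ways; the across-period shift dominates (831 vs 738 kJ/mol).
Xe > Sb: both are in period 5; the period trend gives Xe the larger value.
Note the exception: Mg has a higher first ionization energy than Al, contrary to the simple trend — Al's single 3p electron is easier to remove than one from Mg's filled 3s².
Approximate values (kJ/mol): Mg 738, Al 578, Sb 831, Xe 1170.
So from lowest to highest: Al < Mg < Sb < Xe.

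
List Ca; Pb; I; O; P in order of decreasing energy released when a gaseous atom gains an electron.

I, O, P, Pb, Ca

EA tends to increase across a period and decrease down a group, though the pattern is less regular than for IE or radius.
Neither a single period nor a single group — weigh both effects.
Pb > Ca: period and group pull opposite ways; the across-period shift dominates (35 vs 2 kJ/mol).
P > Pb: relative to Pb, both the across-period and down-group shifts push P's electron affinity up.
O > P: relative to P, both the across-period and down-group shifts push O's electron affinity up.
I > O: period and group pull opposite ways; the across-period shift dominates (295 vs 141 kJ/mol).
Tabulated electron affinity (kJ/mol): O 141, P 72, Ca 2, I 295, Pb 35.
So from highest to lowest: I > O > P > Pb > Ca.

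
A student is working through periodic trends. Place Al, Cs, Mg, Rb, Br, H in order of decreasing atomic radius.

H is in period 1, group 1; Mg is in period 3, group 2; Al is in period 3, group 13; Br is in period 4, group 17; Rb is in period 5, group 1; Cs is in period 6, group 1.
Moving right in a period, electrons are added to the same shell under a stronger nuclear pull, so atoms get smaller; moving down, a new shell is opened and atoms get larger.
Neither a single period nor a single group — weigh both effects.
Br > H: the two effects oppose for this pair; the down-group effect wins (114 vs 32 pm).
Al > Br: period and group pull opposite ways; the across-period shift dominates (126 vs 114 pm).
Mg > Al: Mg lies to the left of Al in period 3, so the across-period effect alone puts Mg larger.
Rb > Mg: relative to Mg, both the across-period and down-group shifts push Rb's atomic radius up.
Cs > Rb: Cs sits below Rb in group 1, so the down-group effect alone puts Cs larger.
Tabulated atomic radius (pm): H 32, Mg 139, Al 126, Br 114, Rb 210, Cs 232.
So from largest to smallest: Cs > Rb > Mg > Al > Br > H.

Cs > Rb > Mg > Al > Br > H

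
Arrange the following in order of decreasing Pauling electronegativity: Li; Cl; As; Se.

Electronegativity increases across a period and decreases down a group, tracking effective nuclear charge and atomic size.
Neither a single period nor a single group — weigh both effects.
As > Li: period and group pull opposite ways; the across-period shift dominates (2.18 vs 0.98).
Se > As: Se lies to the right of As in period 4, so the across-period effect alone puts Se higher.
Cl > Se: relative to Se, both the across-period and down-group shifts push Cl's electronegativity up.
For reference (Pauling): Li 0.98, Cl 3.16, As 2.18, Se 2.55.
So from highest to lowest: Cl > Se > As > Li.

Cl > Se > As > Li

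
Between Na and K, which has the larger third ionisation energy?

IE_3 is the cost of taking one more electron from the +2 cation: Na²⁺ is already 1 electron into the core; K²⁺ is already 1 electron into the core.
All of these are removing an electron from a noble-gas core or deeper; the smaller core (lower principal quantum number) is held far more tightly, and within a period the higher nuclear charge binds the same core more tightly.
Tabulated IE_3 (kJ/mol): Na 6910, K 4420.
Overall IE_3 order: K < Na.

Na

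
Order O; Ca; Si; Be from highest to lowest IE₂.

O > Be > Si > Ca

After 1 electron has been removed, what remains? O⁺ still has 5 valence electrons; Ca⁺ still has 1 valence electron; Si⁺ still has 3 valence electrons; Be⁺ still has 1 valence electron.
All are still removing valence electrons, so compare the +1 ions as you would atoms: IE_2 generally rises across a period (higher Z_eff) and falls down a group (larger shell), subject to the usual subshell exceptions.
Valence configurations: O⁺ [He]2s²2p³, Ca⁺ [Ar]4s¹, Si⁺ [Ne]3s²3p¹, Be⁺ [He]2s¹.
Tabulated IE_2 (kJ/mol): O 3388, Ca 1145, Si 1577, Be 1757.
Overall IE_2 order: Ca < Si < Be < O.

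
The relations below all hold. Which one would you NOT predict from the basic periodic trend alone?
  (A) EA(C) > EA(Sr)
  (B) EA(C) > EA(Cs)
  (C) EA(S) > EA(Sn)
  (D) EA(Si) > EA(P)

(D)

The general trend: electron affinity increases across a period and decreases down a group.
(A) C (period 2, group 14) vs Sr (period 5, group 2): the stated order agrees with the simple trend.
(B) C (period 2, group 14) vs Cs (period 6, group 1): the stated order agrees with the simple trend.
(C) S (period 3, group 16) vs Sn (period 5, group 14): the stated order agrees with the simple trend.
(D) Si (period 3, group 14) vs P (period 3, group 15): the stated order contradicts the simple trend.
The exception is (D): adding an electron to P's half-filled 3p³ is unfavourable, so Si (3p²) has the more exothermic EA.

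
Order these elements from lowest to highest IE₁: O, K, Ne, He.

K < O < Ne < He

He is in period 1, group 18; O is in period 2, group 16; Ne is in period 2, group 18; K is in period 4, group 1.
Removing the outermost electron gets harder across a period and easier down a group.
Here both period and group differ, so the two effects have to be weighed against each other.
O > K: both effects reinforce here, so O is clearly the higher of the two.
Ne > O: both are in period 2; the period trend gives Ne the larger value.
He > Ne: they share group 18; the group trend gives He the larger value.
For reference (kJ/mol): He 2372, O 1314, Ne 2081, K 419.
So from lowest to highest: K < O < Ne < He.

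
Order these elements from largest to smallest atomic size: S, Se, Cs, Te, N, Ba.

Cs > Ba > Te > Se > S > N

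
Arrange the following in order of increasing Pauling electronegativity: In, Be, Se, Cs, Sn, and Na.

Atoms toward the upper right of the periodic table pull bonding electrons most strongly.
Here both period and group differ, so the two effects have to be weighed against each other.
Na > Cs: Na sits above Cs in group 1, so the down-group effect alone puts Na higher.
Be > Na: both effects reinforce here, so Be is clearly the higher of the two.
In > Be: period and group pull opposite ways; the across-period shift dominates (1.78 vs 1.57).
Sn > In: Sn lies to the right of In in period 5, so the across-period effect alone puts Sn higher.
Se > Sn: relative to Sn, both the across-period and down-group shifts push Se's electronegativity up.
Tabulated electronegativity (Pauling): Be 1.57, Na 0.93, Se 2.55, In 1.78, Sn 1.96, Cs 0.79.
So from lowest to highest: Cs < Na < Be < In < Sn < Se.

Cs < Na < Be < In < Sn < Se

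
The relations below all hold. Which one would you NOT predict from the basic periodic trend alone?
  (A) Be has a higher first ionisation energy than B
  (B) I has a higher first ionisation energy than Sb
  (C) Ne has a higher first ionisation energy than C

(A)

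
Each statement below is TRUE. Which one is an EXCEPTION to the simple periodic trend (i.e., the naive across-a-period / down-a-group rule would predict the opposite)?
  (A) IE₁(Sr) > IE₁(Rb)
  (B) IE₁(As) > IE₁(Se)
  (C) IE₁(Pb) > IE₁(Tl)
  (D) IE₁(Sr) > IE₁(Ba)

The general trend: first ionisation energy increases across a period and decreases down a group.
(A) Sr (period 5, group 2) vs Rb (period 5, group 1): the stated order agrees with the simple trend.
(B) As (period 4, group 15) vs Se (period 4, group 16): the stated order contradicts the simple trend.
(C) Pb (period 6, group 14) vs Tl (period 6, group 13): the stated order agrees with the simple trend.
(D) Sr (period 5, group 2) vs Ba (period 6, group 2): the stated order agrees with the simple trend.
The exception is (B): Se (4p⁴) ionizes more easily than half-filled As (4p³).

(B)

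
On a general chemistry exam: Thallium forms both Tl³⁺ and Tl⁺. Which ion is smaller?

Tl³⁺

Both ions have Z = 81 protons, but Tl³⁺ has lost more electrons, so its remaining electrons feel a larger effective nuclear charge per electron and are pulled in more tightly.
Higher positive charge → smaller ion, so Tl⁺ > Tl³⁺.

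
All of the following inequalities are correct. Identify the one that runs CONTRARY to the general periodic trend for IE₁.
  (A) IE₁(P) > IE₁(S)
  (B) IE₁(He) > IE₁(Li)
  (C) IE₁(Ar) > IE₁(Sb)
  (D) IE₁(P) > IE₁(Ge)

(A)

The general trend: IE₁ increases across a period and decreases down a group.
(A) P (period 3, group 15) vs S (period 3, group 16): the stated order contradicts the simple trend.
(B) He (period 1, group 18) vs Li (period 2, group 1): the stated order agrees with the simple trend.
(C) Ar (period 3, group 18) vs Sb (period 5, group 15): the stated order agrees with the simple trend.
(D) P (period 3, group 15) vs Ge (period 4, group 14): the stated order agrees with the simple trend.
The exception is (A): S (3p⁴) ionizes more easily than half-filled P (3p³) because the paired 3p electron in S is pushed out by e⁻–e⁻ repulsion.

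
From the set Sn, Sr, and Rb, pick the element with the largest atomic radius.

Rb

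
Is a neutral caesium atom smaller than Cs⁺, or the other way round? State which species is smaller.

Cs⁺

Forming Cs⁺ removes 1 electron from Cs. Fewer electrons for the same nuclear charge means less shielding and a higher Z_eff on the remaining electrons, and for main-group metals the entire outer shell is lost.
A cation is smaller than its parent atom: Cs⁺ < Cs.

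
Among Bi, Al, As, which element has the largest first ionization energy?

As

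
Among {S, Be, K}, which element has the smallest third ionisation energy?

S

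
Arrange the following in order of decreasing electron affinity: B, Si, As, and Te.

Te, Si, As, B

B is in period 2, group 13; Si is in period 3, group 14; As is in period 4, group 15; Te is in period 5, group 16.
Atoms with high Z_eff and room in the valence shell (especially the halogens) have the most exothermic electron affinities.
A diagonal step moves right (one effect) and down (the opposite effect) at once.
As > B: the two effects oppose for this pair; the across-period effect wins (78 vs 27 kJ/mol).
Si > As: the two effects oppose for this pair; the down-group effect wins (134 vs 78 kJ/mol).
Te > Si: the two effects oppose for this pair; the across-period effect wins (190 vs 134 kJ/mol).
Approximate values (kJ/mol): B 27, Si 134, As 78, Te 190.
So from highest to lowest: Te > Si > As > B.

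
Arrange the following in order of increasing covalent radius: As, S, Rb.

S is in period 3, group 16; As is in period 4, group 15; Rb is in period 5, group 1.
Radius decreases left→right (rising Z_eff, same n) and increases top→bottom (higher n).
Here both period and group differ, so the two effects have to be weighed against each other.
As > S: relative to S, both the across-period and down-group shifts push As's atomic radius up.
Rb > As: both effects reinforce here, so Rb is clearly the larger of the two.
Approximate values (pm): S 103, As 121, Rb 210.
So from smallest to largest: S < As < Rb.

S < As < Rb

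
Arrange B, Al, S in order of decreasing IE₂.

B, S, Al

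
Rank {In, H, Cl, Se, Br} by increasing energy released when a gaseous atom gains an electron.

In < H < Se < Br < Cl

EA tends to increase across a period and decrease down a group, though the pattern is less regular than for IE or radius.
These span different periods and groups, so the two trends combine.
H > In: period and group pull opposite ways; the down-group shift dominates (73 vs 29 kJ/mol).
Se > H: period and group pull opposite ways; the across-period shift dominates (195 vs 73 kJ/mol).
Br > Se: both are in period 4; the period trend gives Br the larger value.
Cl > Br: Cl sits above Br in group 17, so the down-group effect alone puts Cl higher.
Tabulated electron affinity (kJ/mol): H 73, Cl 349, Se 195, Br 325, In 29.
So from lowest to highest: In < H < Se < Br < Cl.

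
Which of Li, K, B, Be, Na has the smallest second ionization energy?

Be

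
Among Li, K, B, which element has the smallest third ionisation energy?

B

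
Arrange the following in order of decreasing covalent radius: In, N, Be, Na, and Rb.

Rb > Na > In > Be > N

Be is in period 2, group 2; N is in period 2, group 15; Na is in period 3, group 1; Rb is in period 5, group 1; In is in period 5, group 13.
Across a period the added protons contract the valence shell; down a group each new principal shell makes the atom larger.
These span different periods and groups, so the two trends combine.
Be > N: Be lies to the left of N in period 2, so the across-period effect alone puts Be larger.
In > Be: the two effects oppose for this pair; the down-group effect wins (142 vs 102 pm).
Na > In: the two effects oppose for this pair; the across-period effect wins (155 vs 142 pm).
Rb > Na: Rb sits below Na in group 1, so the down-group effect alone puts Rb larger.
Tabulated atomic radius (pm): Be 102, N 71, Na 155, Rb 210, In 142.
So from largest to smallest: Rb > Na > In > Be > N.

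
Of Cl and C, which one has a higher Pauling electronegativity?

C is in period 2, group 14; Cl is in period 3, group 17.
Atoms toward the upper right of the periodic table pull bonding electrons most strongly.
Neither a single period nor a single group — weigh both effects.
Cl > C: the two effects oppose for this pair; the across-period effect wins (3.16 vs 2.55).
For reference (Pauling): C 2.55, Cl 3.16.
So Cl has the higher Pauling electronegativity (Cl > C).

Cl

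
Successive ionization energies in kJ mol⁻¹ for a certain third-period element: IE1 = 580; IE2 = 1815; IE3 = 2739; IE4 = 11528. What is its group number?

Group 13

Look for the largest jump between consecutive ionization energies: IE4/IE3 ≈ 4.2, far larger than any earlier ratio.
That jump marks the point where a core electron is being removed. So the atom has 3 valence electrons.
A main-group element with 3 valence electrons is in group 13.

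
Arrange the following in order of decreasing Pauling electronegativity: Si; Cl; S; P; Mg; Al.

Cl, S, P, Si, Al, Mg

Mg is in period 3, group 2; Al is in period 3, group 13; Si is in period 3, group 14; P is in period 3, group 15; S is in period 3, group 16; Cl is in period 3, group 17.
Atoms toward the upper right of the periodic table pull bonding electrons most strongly.
All lie in period 3, so electronegativity increases left to right.
So from highest to lowest: Cl > S > P > Si > Al > Mg.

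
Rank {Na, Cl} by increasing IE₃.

After 2 electrons have been removed, what remains? Na²⁺ is already 1 electron into the core; Cl²⁺ still has 5 valence electrons.
Pulling an electron out of a noble-gas core costs far more than removing a remaining valence electron, so Na sits at the high end of IE_3.
The numbers (kJ/mol): Na 6910, Cl 3822.
Overall IE_3 order: Cl < Na.

Cl < Na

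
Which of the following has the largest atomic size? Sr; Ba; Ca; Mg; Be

Ba

Be is in period 2, group 2; Mg is in period 3, group 2; Ca is in period 4, group 2; Sr is in period 5, group 2; Ba is in period 6, group 2.
Moving right in a period, electrons are added to the same shell under a stronger nuclear pull, so atoms get smaller; moving down, a new shell is opened and atoms get larger.
All are in group 2, so atomic radius increases down the group.
The largest atomic size among these belongs to Ba.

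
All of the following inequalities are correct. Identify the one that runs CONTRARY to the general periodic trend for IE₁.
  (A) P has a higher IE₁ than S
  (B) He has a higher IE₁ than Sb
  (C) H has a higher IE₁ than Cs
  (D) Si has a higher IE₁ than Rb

The general trend: IE₁ increases across a period and decreases down a group.
(A) P (period 3, group 15) vs S (period 3, group 16): the stated order contradicts the simple trend.
(B) He (period 1, group 18) vs Sb (period 5, group 15): the stated order agrees with the simple trend.
(C) H (period 1, group 1) vs Cs (period 6, group 1): the stated order agrees with the simple trend.
(D) Si (period 3, group 14) vs Rb (period 5, group 1): the stated order agrees with the simple trend.
The exception is (A): S (3p⁴) ionizes more easily than half-filled P (3p³) because the paired 3p electron in S is pushed out by e⁻–e⁻ repulsion.

(A)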